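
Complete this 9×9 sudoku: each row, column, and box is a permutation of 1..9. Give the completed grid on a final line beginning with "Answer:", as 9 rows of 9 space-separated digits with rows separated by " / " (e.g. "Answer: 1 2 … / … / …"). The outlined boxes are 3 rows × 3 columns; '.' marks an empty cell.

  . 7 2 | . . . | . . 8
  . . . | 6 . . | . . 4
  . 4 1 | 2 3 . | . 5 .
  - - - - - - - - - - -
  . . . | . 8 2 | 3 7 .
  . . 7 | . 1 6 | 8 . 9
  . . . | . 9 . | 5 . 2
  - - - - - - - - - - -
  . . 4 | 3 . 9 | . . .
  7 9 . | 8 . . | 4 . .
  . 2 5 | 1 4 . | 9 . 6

Step 1. [r1c5∈{5}] r1c5 has the single candidate 5 ⇒ r1c5=5.
Step 2. [r6c8∈{1,4,6}] box 6 places 6 nowhere but r6c8, so r6c8=6.
Step 3. [r3c1∈{6,8,9}] r3c1 is the only open cell in row 3 admitting 9. So r3c1=9.
Step 4. [r6c6∈{3,4,7}] col 6 places 3 nowhere but r6c6, so r6c6=3.
Step 5. [r8c9∈{1,3,5}] r8c9 is the only open cell in col 9 admitting 3, so r8c9=3.
Step 6. [r8c8∈{1,2}] in row 8, 1 fits only at r8c8 ⇒ r8c8=1.
Step 7. [r2c3∈{3,8}] in col 3, 3 fits only at r2c3, so r2c3=3.
Step 8. [r3c9∈{7}] r3c9's peers cover all but 7. So r3c9=7.
Step 9. [r8c3∈{6}] only 6 remains possible at r8c3, so r8c3=6.
Step 10. [r4c2∈{1,5,6}] in col 2, 6 fits only at r4c2. So r4c2=6.
Step 11. [r5c1∈{2,3,4,5}] row 5 places 2 nowhere but r5c1. So r5c1=2.
Step 12. [r7c5∈{2,6,7}] r7c5 is the only open cell in row 7 admitting 6 ⇒ r7c5=6.
Step 13. [r1c4∈{4,9}] r1c4 is the only open cell in col 4 admitting 9, so r1c4=9.
Step 14. [r9c8∈{8}] r9c8 has the single candidate 8 ⇒ r9c8=8.
Step 15. [r6c3∈{8}] r6c3's peers cover all but 8 ⇒ r6c3=8.
Step 16. [r6c2∈{1}] r6c2's peers cover all but 1 ⇒ r6c2=1.
Step 17. [r6c1∈{4}] r6c1 has the single candidate 4 ⇒ r6c1=4.
Step 18. [r4c1∈{5}] r4c1's peers cover all but 5, so r4c1=5.
Step 19. [r2c1∈{8}] nothing but 8 survives at r2c1, so r2c1=8.
Step 20. [r7c8∈{2}] nothing but 2 survives at r7c8, so r7c8=2.
Step 21. [r1c1∈{6}] nothing but 6 survives at r1c1. So r1c1=6.
Step 22. [r1c7∈{1}] r1c7 has the single candidate 1, so r1c7=1.
Step 23. [r2c6∈{1,7}] r2c6 is the only open cell in row 2 admitting 1, so r2c6=1.
Step 24. [r5c4∈{4,5}] r5c4 is the only open cell in row 5 admitting 5 ⇒ r5c4=5.
Step 25. [r2c2∈{5}] r2c2 has the single candidate 5. So r2c2=5.
Step 26. [r2c8∈{9}] r2c8 is down to just 9, so r2c8=9.
Step 27. [r3c6∈{8}] only 8 remains possible at r3c6. So r3c6=8.
Step 28. [r9c6∈{7}] r9c6 has the single candidate 7 ⇒ r9c6=7.
Step 29. [r1c8∈{3}] r1c8 has the single candidate 3 ⇒ r1c8=3.
Step 30. [r2c5∈{7}] only 7 remains possible at r2c5 ⇒ r2c5=7.
Step 31. [r4c4∈{4}] r4c4 has the single candidate 4. So r4c4=4.
Step 32. [r9c1∈{3}] r9c1 is down to just 3. So r9c1=3.
Step 33. [r1c6∈{4}] only 4 remains possible at r1c6. So r1c6=4.
Step 34. [r5c2∈{3}] r5c2's peers cover all but 3. So r5c2=3.
Step 35. [r5c8∈{4}] r5c8 has the single candidate 4 ⇒ r5c8=4.
Step 36. [r7c7∈{7}] r7c7's peers cover all but 7 ⇒ r7c7=7.
Step 37. [r6c4∈{7}] r6c4 has the single candidate 7. So r6c4=7.
Step 38. [r8c6∈{5}] nothing but 5 survives at r8c6. So r8c6=5.
Step 39. [r7c2∈{8}] r7c2's peers cover all but 8, so r7c2=8.
Step 40. [r4c9∈{1}] nothing but 1 survives at r4c9 ⇒ r4c9=1.
Step 41. [r7c9∈{5}] nothing but 5 survives at r7c9. So r7c9=5.
Step 42. [r2c7∈{2}] r2c7 has the single candidate 2, so r2c7=2.
Step 43. [r3c7∈{6}] r3c7's peers cover all but 6. So r3c7=6.
Step 44. [r7c1∈{1}] r7c1 has the single candidate 1, so r7c1=1.
Step 45. [r4c3∈{9}] only 9 remains possible at r4c3, so r4c3=9.
Step 46. [r8c5∈{2}] only 2 remains possible at r8c5. So r8c5=2.

Answer: 6 7 2 9 5 4 1 3 8 / 8 5 3 6 7 1 2 9 4 / 9 4 1 2 3 8 6 5 7 / 5 6 9 4 8 2 3 7 1 / 2 3 7 5 1 6 8 4 9 / 4 1 8 7 9 3 5 6 2 / 1 8 4 3 6 9 7 2 5 / 7 9 6 8 2 5 4 1 3 / 3 2 5 1 4 7 9 8 6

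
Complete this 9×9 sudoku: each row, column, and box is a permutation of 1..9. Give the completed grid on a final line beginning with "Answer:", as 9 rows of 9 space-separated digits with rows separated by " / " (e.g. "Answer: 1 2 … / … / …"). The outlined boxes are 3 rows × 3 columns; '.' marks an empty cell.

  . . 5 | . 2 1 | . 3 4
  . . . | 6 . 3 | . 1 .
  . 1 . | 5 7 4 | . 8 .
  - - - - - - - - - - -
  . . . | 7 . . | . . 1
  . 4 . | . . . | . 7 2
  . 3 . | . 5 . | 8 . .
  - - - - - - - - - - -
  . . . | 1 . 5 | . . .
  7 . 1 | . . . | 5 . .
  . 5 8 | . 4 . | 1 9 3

Step 1. [r8c8∈{2,4,6}] r8c8 is the only open cell in row 8 admitting 4 ⇒ r8c8=4.
Step 2. [r6c8∈{6}] r6c8 has the single candidate 6 ⇒ r6c8=6.
Step 3. [r6c9∈{9}] r6c9's peers cover all but 9 ⇒ r6c9=9.
Step 4. [r6c6∈{2}] r6c6's peers cover all but 2 ⇒ r6c6=2.
Step 5. [r3c9∈{6}] r3c9's peers cover all but 6. So r3c9=6.
Step 6. [r7c7∈{2,6,7}] col 7 places 6 nowhere but r7c7, so r7c7=6.
Step 7. [r5c1∈{1,5,6,8,9}] r5c1 is the only open cell in row 5 admitting 5. So r5c1=5.
Step 8. [r5c5∈{1,3,6,8,9}] row 5 places 1 nowhere but r5c5, so r5c5=1.
Step 9. [r8c9∈{8}] r8c9 has the single candidate 8 ⇒ r8c9=8.
Step 10. [r7c5∈{3,8,9}] in row 7, 8 fits only at r7c5, so r7c5=8.
Step 11. [r2c5∈{9}] nothing but 9 survives at r2c5, so r2c5=9.
Step 12. [r7c8∈{2}] r7c8 has the single candidate 2, so r7c8=2.
Step 13. [r7c2∈{9}] r7c2 has the single candidate 9, so r7c2=9.
Step 14. [r1c4∈{8}] only 8 remains possible at r1c4. So r1c4=8.
Step 15. [r5c6∈{6,8,9}] in row 5, 8 fits only at r5c6, so r5c6=8.
Step 16. [r5c3∈{6,9}] across row 5, 6 lands solely at r5c3 ⇒ r5c3=6.
Step 17. [r5c4∈{3,9}] across row 5, 9 lands solely at r5c4 ⇒ r5c4=9.
Step 18. [r4c6∈{6}] only 6 remains possible at r4c6 ⇒ r4c6=6.
Step 19. [r9c1∈{2,6}] 6 has one home in row 9: r9c1. So r9c1=6.
Step 20. [r1c1∈{9}] r1c1's peers cover all but 9 ⇒ r1c1=9.
Step 21. [r8c2∈{2}] only 2 remains possible at r8c2 ⇒ r8c2=2.
Step 22. [r1c7∈{7}] only 7 remains possible at r1c7 ⇒ r1c7=7.
Step 23. [r2c7∈{2}] r2c7 is down to just 2. So r2c7=2.
Step 24. [r2c2∈{7,8}] in col 2, 7 fits only at r2c2. So r2c2=7.
Step 25. [r2c3∈{4}] r2c3's peers cover all but 4, so r2c3=4.
Step 26. [r4c5∈{3}] nothing but 3 survives at r4c5, so r4c5=3.
Step 27. [r7c3∈{3}] r7c3 has the single candidate 3 ⇒ r7c3=3.
Step 28. [r3c3∈{2}] r3c3 is down to just 2, so r3c3=2.
Step 29. [r2c1∈{8}] r2c1 has the single candidate 8 ⇒ r2c1=8.
Step 30. [r4c7∈{4}] r4c7 has the single candidate 4 ⇒ r4c7=4.
Step 31. [r6c4∈{4}] r6c4 has the single candidate 4 ⇒ r6c4=4.
Step 32. [r4c3∈{9}] r4c3's peers cover all but 9, so r4c3=9.
Step 33. [r8c4∈{3}] r8c4 is down to just 3. So r8c4=3.
Step 34. [r6c1∈{1}] only 1 remains possible at r6c1. So r6c1=1.
Step 35. [r4c1∈{2}] r4c1's peers cover all but 2. So r4c1=2.
Step 36. [r9c4∈{2}] r9c4 has the single candidate 2, so r9c4=2.
Step 37. [r7c9∈{7}] nothing but 7 survives at r7c9 ⇒ r7c9=7.
Step 38. [r8c5∈{6}] r8c5's peers cover all but 6, so r8c5=6.
Step 39. [r9c6∈{7}] r9c6's peers cover all but 7 ⇒ r9c6=7.
Step 40. [r3c1∈{3}] r3c1's peers cover all but 3. So r3c1=3.
Step 41. [r4c2∈{8}] r4c2's peers cover all but 8, so r4c2=8.
Step 42. [r8c6∈{9}] r8c6 has the single candidate 9. So r8c6=9.
Step 43. [r4c8∈{5}] nothing but 5 survives at r4c8, so r4c8=5.
Step 44. [r6c3∈{7}] r6c3's peers cover all but 7 ⇒ r6c3=7.
Step 45. [r1c2∈{6}] nothing but 6 survives at r1c2 ⇒ r1c2=6.
Step 46. [r3c7∈{9}] r3c7's peers cover all but 9 ⇒ r3c7=9.
Step 47. [r2c9∈{5}] r2c9 is down to just 5 ⇒ r2c9=5.
Step 48. [r5c7∈{3}] nothing but 3 survives at r5c7 ⇒ r5c7=3.
Step 49. [r7c1∈{4}] r7c1's peers cover all but 4 ⇒ r7c1=4.

Answer: 9 6 5 8 2 1 7 3 4 / 8 7 4 6 9 3 2 1 5 / 3 1 2 5 7 4 9 8 6 / 2 8 9 7 3 6 4 5 1 / 5 4 6 9 1 8 3 7 2 / 1 3 7 4 5 2 8 6 9 / 4 9 3 1 8 5 6 2 7 / 7 2 1 3 6 9 5 4 8 / 6 5 8 2 4 7 1 9 3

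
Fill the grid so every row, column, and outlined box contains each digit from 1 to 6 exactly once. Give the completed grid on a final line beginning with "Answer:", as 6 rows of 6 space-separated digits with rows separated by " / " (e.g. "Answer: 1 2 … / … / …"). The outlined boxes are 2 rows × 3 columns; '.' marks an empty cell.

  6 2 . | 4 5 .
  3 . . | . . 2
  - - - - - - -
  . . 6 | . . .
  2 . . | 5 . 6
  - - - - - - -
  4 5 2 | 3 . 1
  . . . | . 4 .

Step 1. [r1c3∈{1}] r1c3 has the single candidate 1 ⇒ r1c3=1.
Step 2. [r6c2∈{1,3,6}] 6 has one home in col 2: r6c2, so r6c2=6.
Step 3. [r2c2∈{4}] nothing but 4 survives at r2c2. So r2c2=4.
Step 4. [r3c5∈{1,2,3}] 2 has one home in col 5: r3c5 ⇒ r3c5=2.
Step 5. [r3c4∈{1}] r3c4 is down to just 1. So r3c4=1.
Step 6. [r3c2∈{3}] r3c2's peers cover all but 3, so r3c2=3.
Step 7. [r5c5∈{6}] r5c5 is down to just 6 ⇒ r5c5=6.
Step 8. [r6c6∈{5}] r6c6 is down to just 5. So r6c6=5.
Step 9. [r6c4∈{2}] r6c4's peers cover all but 2 ⇒ r6c4=2.
Step 10. [r3c6∈{4}] r3c6 has the single candidate 4. So r3c6=4.
Step 11. [r4c5∈{3}] nothing but 3 survives at r4c5 ⇒ r4c5=3.
Step 12. [r2c3∈{5}] r2c3 has the single candidate 5 ⇒ r2c3=5.
Step 13. [r2c4∈{6}] r2c4 has the single candidate 6 ⇒ r2c4=6.
Step 14. [r4c2∈{1}] r4c2 is down to just 1. So r4c2=1.
Step 15. [r2c5∈{1}] r2c5 is down to just 1 ⇒ r2c5=1.
Step 16. [r6c1∈{1}] only 1 remains possible at r6c1, so r6c1=1.
Step 17. [r4c3∈{4}] r4c3's peers cover all but 4 ⇒ r4c3=4.
Step 18. [r3c1∈{5}] nothing but 5 survives at r3c1 ⇒ r3c1=5.
Step 19. [r1c6∈{3}] nothing but 3 survives at r1c6 ⇒ r1c6=3.
Step 20. [r6c3∈{3}] only 3 remains possible at r6c3 ⇒ r6c3=3.

Answer: 6 2 1 4 5 3 / 3 4 5 6 1 2 / 5 3 6 1 2 4 / 2 1 4 5 3 6 / 4 5 2 3 6 1 / 1 6 3 2 4 5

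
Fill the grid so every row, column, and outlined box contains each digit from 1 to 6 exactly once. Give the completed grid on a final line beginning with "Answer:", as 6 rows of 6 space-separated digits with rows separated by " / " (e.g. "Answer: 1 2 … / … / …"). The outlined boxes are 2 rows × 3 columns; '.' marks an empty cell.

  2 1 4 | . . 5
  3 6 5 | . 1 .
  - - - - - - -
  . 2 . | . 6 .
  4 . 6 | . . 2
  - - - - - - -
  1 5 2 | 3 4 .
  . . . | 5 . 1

Step 1. [r4c2∈{3}] r4c2 has the single candidate 3. So r4c2=3.
Step 2. [r2c6∈{4}] r2c6 is down to just 4, so r2c6=4.
Step 3. [r3c4∈{1,4}] 4 has one home in row 3: r3c4. So r3c4=4.
Step 4. [r6c5∈{2}] only 2 remains possible at r6c5. So r6c5=2.
Step 5. [r3c6∈{3}] only 3 remains possible at r3c6 ⇒ r3c6=3.
Step 6. [r3c3∈{1}] nothing but 1 survives at r3c3, so r3c3=1.
Step 7. [r6c3∈{3}] r6c3 is down to just 3. So r6c3=3.
Step 8. [r1c5∈{3}] nothing but 3 survives at r1c5 ⇒ r1c5=3.
Step 9. [r4c4∈{1}] r4c4's peers cover all but 1. So r4c4=1.
Step 10. [r4c5∈{5}] r4c5 has the single candidate 5. So r4c5=5.
Step 11. [r6c1∈{6}] r6c1 is down to just 6 ⇒ r6c1=6.
Step 12. [r6c2∈{4}] r6c2 is down to just 4. So r6c2=4.
Step 13. [r2c4∈{2}] r2c4 is down to just 2. So r2c4=2.
Step 14. [r1c4∈{6}] r1c4 is down to just 6 ⇒ r1c4=6.
Step 15. [r5c6∈{6}] only 6 remains possible at r5c6, so r5c6=6.
Step 16. [r3c1∈{5}] r3c1 has the single candidate 5, so r3c1=5.

Answer: 2 1 4 6 3 5 / 3 6 5 2 1 4 / 5 2 1 4 6 3 / 4 3 6 1 5 2 / 1 5 2 3 4 6 / 6 4 3 5 2 1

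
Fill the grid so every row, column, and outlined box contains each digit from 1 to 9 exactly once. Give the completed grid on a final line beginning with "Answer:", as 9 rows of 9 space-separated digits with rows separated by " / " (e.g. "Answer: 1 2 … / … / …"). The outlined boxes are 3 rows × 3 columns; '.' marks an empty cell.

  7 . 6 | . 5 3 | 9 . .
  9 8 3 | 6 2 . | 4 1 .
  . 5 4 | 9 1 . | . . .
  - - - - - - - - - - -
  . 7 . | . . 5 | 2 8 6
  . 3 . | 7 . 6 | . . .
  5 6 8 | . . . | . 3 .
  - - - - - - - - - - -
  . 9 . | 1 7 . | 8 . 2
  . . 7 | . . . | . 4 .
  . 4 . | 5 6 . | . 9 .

Step 1. [r3c8∈{2,6,7}] 7 has one home in col 8: r3c8, so r3c8=7.
Step 2. [r6c6∈{1,2,4,9}] 1 has one home in col 6: r6c6, so r6c6=1.
Step 3. [r3c6∈{8}] nothing but 8 survives at r3c6. So r3c6=8.
Step 4. [r3c1∈{2}] only 2 remains possible at r3c1. So r3c1=2.
Step 5. [r8c2∈{1,2}] across col 2, 2 lands solely at r8c2 ⇒ r8c2=2.
Step 6. [r9c3∈{1}] r9c3's peers cover all but 1, so r9c3=1.
Step 7. [r7c1∈{3,6}] across row 7, 3 lands solely at r7c1. So r7c1=3.
Step 8. [r5c8∈{5}] nothing but 5 survives at r5c8. So r5c8=5.
Step 9. [r8c7∈{1,3,5,6}] col 7 places 5 nowhere but r8c7. So r8c7=5.
Step 10. [r3c9∈{3}] r3c9's peers cover all but 3. So r3c9=3.
Step 11. [r8c4∈{3,8}] r8c4 is the only open cell in col 4 admitting 8 ⇒ r8c4=8.
Step 12. [r4c3∈{9}] r4c3 has the single candidate 9 ⇒ r4c3=9.
Step 13. [r5c7∈{1}] nothing but 1 survives at r5c7, so r5c7=1.
Step 14. [r5c1∈{4}] only 4 remains possible at r5c1. So r5c1=4.
Step 15. [r6c9∈{4,7,9}] col 9 places 4 nowhere but r6c9, so r6c9=4.
Step 16. [r4c5∈{3,4}] col 5 places 4 nowhere but r4c5 ⇒ r4c5=4.
Step 17. [r6c5∈{9}] r6c5's peers cover all but 9 ⇒ r6c5=9.
Step 18. [r6c7∈{7}] r6c7's peers cover all but 7, so r6c7=7.
Step 19. [r6c4∈{2}] nothing but 2 survives at r6c4, so r6c4=2.
Step 20. [r8c1∈{6}] only 6 remains possible at r8c1, so r8c1=6.
Step 21. [r1c8∈{2}] nothing but 2 survives at r1c8 ⇒ r1c8=2.
Step 22. [r2c9∈{5}] r2c9 has the single candidate 5. So r2c9=5.
Step 23. [r7c3∈{5}] r7c3 has the single candidate 5 ⇒ r7c3=5.
Step 24. [r5c3∈{2}] r5c3 has the single candidate 2, so r5c3=2.
Step 25. [r1c4∈{4}] r1c4 has the single candidate 4, so r1c4=4.
Step 26. [r4c1∈{1}] r4c1's peers cover all but 1. So r4c1=1.
Step 27. [r9c9∈{7}] nothing but 7 survives at r9c9, so r9c9=7.
Step 28. [r8c6∈{9}] r8c6 has the single candidate 9. So r8c6=9.
Step 29. [r5c9∈{9}] r5c9 has the single candidate 9, so r5c9=9.
Step 30. [r7c6∈{4}] only 4 remains possible at r7c6. So r7c6=4.
Step 31. [r1c2∈{1}] nothing but 1 survives at r1c2. So r1c2=1.
Step 32. [r7c8∈{6}] r7c8's peers cover all but 6. So r7c8=6.
Step 33. [r9c6∈{2}] r9c6 is down to just 2 ⇒ r9c6=2.
Step 34. [r8c9∈{1}] nothing but 1 survives at r8c9, so r8c9=1.
Step 35. [r2c6∈{7}] r2c6's peers cover all but 7, so r2c6=7.
Step 36. [r4c4∈{3}] r4c4's peers cover all but 3, so r4c4=3.
Step 37. [r9c7∈{3}] r9c7 has the single candidate 3. So r9c7=3.
Step 38. [r9c1∈{8}] r9c1 has the single candidate 8, so r9c1=8.
Step 39. [r8c5∈{3}] nothing but 3 survives at r8c5. So r8c5=3.
Step 40. [r1c9∈{8}] nothing but 8 survives at r1c9. So r1c9=8.
Step 41. [r3c7∈{6}] r3c7 has the single candidate 6 ⇒ r3c7=6.
Step 42. [r5c5∈{8}] r5c5 has the single candidate 8, so r5c5=8.

Answer: 7 1 6 4 5 3 9 2 8 / 9 8 3 6 2 7 4 1 5 / 2 5 4 9 1 8 6 7 3 / 1 7 9 3 4 5 2 8 6 / 4 3 2 7 8 6 1 5 9 / 5 6 8 2 9 1 7 3 4 / 3 9 5 1 7 4 8 6 2 / 6 2 7 8 3 9 5 4 1 / 8 4 1 5 6 2 3 9 7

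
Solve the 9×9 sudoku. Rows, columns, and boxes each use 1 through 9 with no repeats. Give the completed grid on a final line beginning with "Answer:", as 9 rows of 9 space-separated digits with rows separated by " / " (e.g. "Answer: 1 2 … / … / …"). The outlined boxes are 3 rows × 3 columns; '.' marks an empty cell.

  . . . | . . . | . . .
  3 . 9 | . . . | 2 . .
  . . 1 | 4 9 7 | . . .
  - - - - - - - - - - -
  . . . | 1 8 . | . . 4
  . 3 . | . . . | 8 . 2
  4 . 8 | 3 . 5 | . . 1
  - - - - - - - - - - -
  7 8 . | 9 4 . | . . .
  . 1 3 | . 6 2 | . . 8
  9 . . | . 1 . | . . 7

Step 1. [r8c1∈{5}] nothing but 5 survives at r8c1 ⇒ r8c1=5.
Step 2. [r1c4∈{2,5,6,8}] r1c4 is the only open cell in col 4 admitting 2. So r1c4=2.
Step 3. [r1c9∈{3,5,6,9}] 9 has one home in col 9: r1c9, so r1c9=9.
Step 4. [r2c5∈{5}] r2c5 is down to just 5 ⇒ r2c5=5.
Step 5. [r2c9∈{6}] r2c9 has the single candidate 6. So r2c9=6.
Step 6. [r1c6∈{1,3,6,8}] across box 2, 6 lands solely at r1c6, so r1c6=6.
Step 7. [r4c6∈{9}] only 9 remains possible at r4c6, so r4c6=9.
Step 8. [r5c8∈{5,6,7,9}] r5c8 is the only open cell in row 5 admitting 9. So r5c8=9.
Step 9. [r8c8∈{4}] r8c8's peers cover all but 4, so r8c8=4.
Step 10. [r1c7∈{1,3,4,5,7}] col 7 places 4 nowhere but r1c7 ⇒ r1c7=4.
Step 11. [r1c8∈{1,3,5,7,8}] across row 1, 1 lands solely at r1c8, so r1c8=1.
Step 12. [r5c3∈{5,6,7}] r5c3 is the only open cell in row 5 admitting 5 ⇒ r5c3=5.
Step 13. [r7c6∈{3}] r7c6 has the single candidate 3. So r7c6=3.
Step 14. [r7c9∈{5}] only 5 remains possible at r7c9 ⇒ r7c9=5.
Step 15. [r2c8∈{7,8}] across box 3, 7 lands solely at r2c8 ⇒ r2c8=7.
Step 16. [r6c8∈{6}] r6c8 is down to just 6. So r6c8=6.
Step 17. [r6c7∈{7}] only 7 remains possible at r6c7. So r6c7=7.
Step 18. [r9c3∈{2,4,6}] col 3 places 4 nowhere but r9c3, so r9c3=4.
Step 19. [r3c8∈{3,5,8}] 8 has one home in col 8: r3c8, so r3c8=8.
Step 20. [r3c7∈{3,5}] r3c7 is the only open cell in box 3 admitting 5. So r3c7=5.
Step 21. [r2c4∈{8}] r2c4's peers cover all but 8, so r2c4=8.
Step 22. [r4c7∈{3}] r4c7 has the single candidate 3. So r4c7=3.
Step 23. [r9c7∈{6}] r9c7 is down to just 6 ⇒ r9c7=6.
Step 24. [r9c2∈{2}] nothing but 2 survives at r9c2 ⇒ r9c2=2.
Step 25. [r4c3∈{2,6,7}] col 3 places 2 nowhere but r4c3. So r4c3=2.
Step 26. [r4c1∈{6}] r4c1 is down to just 6, so r4c1=6.
Step 27. [r4c2∈{7}] nothing but 7 survives at r4c2 ⇒ r4c2=7.
Step 28. [r5c5∈{7}] only 7 remains possible at r5c5. So r5c5=7.
Step 29. [r8c7∈{9}] only 9 remains possible at r8c7. So r8c7=9.
Step 30. [r5c6∈{4}] r5c6 has the single candidate 4. So r5c6=4.
Step 31. [r3c1∈{2}] only 2 remains possible at r3c1. So r3c1=2.
Step 32. [r3c2∈{6}] r3c2 has the single candidate 6. So r3c2=6.
Step 33. [r9c4∈{5}] nothing but 5 survives at r9c4 ⇒ r9c4=5.
Step 34. [r9c6∈{8}] r9c6's peers cover all but 8. So r9c6=8.
Step 35. [r7c8∈{2}] r7c8 is down to just 2, so r7c8=2.
Step 36. [r8c4∈{7}] only 7 remains possible at r8c4, so r8c4=7.
Step 37. [r5c1∈{1}] r5c1 is down to just 1 ⇒ r5c1=1.
Step 38. [r9c8∈{3}] r9c8's peers cover all but 3, so r9c8=3.
Step 39. [r1c3∈{7}] r1c3 has the single candidate 7, so r1c3=7.
Step 40. [r1c2∈{5}] only 5 remains possible at r1c2 ⇒ r1c2=5.
Step 41. [r7c7∈{1}] r7c7 has the single candidate 1, so r7c7=1.
Step 42. [r3c9∈{3}] r3c9's peers cover all but 3, so r3c9=3.
Step 43. [r1c5∈{3}] only 3 remains possible at r1c5. So r1c5=3.
Step 44. [r2c2∈{4}] r2c2's peers cover all but 4. So r2c2=4.
Step 45. [r6c5∈{2}] r6c5 is down to just 2 ⇒ r6c5=2.
Step 46. [r7c3∈{6}] nothing but 6 survives at r7c3. So r7c3=6.
Step 47. [r2c6∈{1}] r2c6's peers cover all but 1, so r2c6=1.
Step 48. [r5c4∈{6}] only 6 remains possible at r5c4. So r5c4=6.
Step 49. [r4c8∈{5}] only 5 remains possible at r4c8 ⇒ r4c8=5.
Step 50. [r6c2∈{9}] only 9 remains possible at r6c2. So r6c2=9.
Step 51. [r1c1∈{8}] r1c1 is down to just 8 ⇒ r1c1=8.

Answer: 8 5 7 2 3 6 4 1 9 / 3 4 9 8 5 1 2 7 6 / 2 6 1 4 9 7 5 8 3 / 6 7 2 1 8 9 3 5 4 / 1 3 5 6 7 4 8 9 2 / 4 9 8 3 2 5 7 6 1 / 7 8 6 9 4 3 1 2 5 / 5 1 3 7 6 2 9 4 8 / 9 2 4 5 1 8 6 3 7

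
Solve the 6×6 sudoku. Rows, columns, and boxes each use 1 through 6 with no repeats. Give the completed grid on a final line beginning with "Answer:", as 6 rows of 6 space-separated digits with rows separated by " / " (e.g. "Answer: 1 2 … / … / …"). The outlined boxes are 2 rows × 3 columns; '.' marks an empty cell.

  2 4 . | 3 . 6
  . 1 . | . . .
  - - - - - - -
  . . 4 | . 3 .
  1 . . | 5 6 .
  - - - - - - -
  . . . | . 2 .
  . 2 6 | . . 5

Step 1. [r5c6∈{1,3,4}] r5c6 is the only open cell in col 6 admitting 3. So r5c6=3.
Step 2. [r1c3∈{5}] nothing but 5 survives at r1c3, so r1c3=5.
Step 3. [r6c1∈{3,4}] row 6 places 3 nowhere but r6c1 ⇒ r6c1=3.
Step 4. [r5c4∈{1,4,6}] across row 5, 6 lands solely at r5c4 ⇒ r5c4=6.
Step 5. [r3c6∈{1,2}] 1 has one home in col 6: r3c6. So r3c6=1.
Step 6. [r5c2∈{5}] only 5 remains possible at r5c2 ⇒ r5c2=5.
Step 7. [r4c3∈{2,3}] across col 3, 2 lands solely at r4c3. So r4c3=2.
Step 8. [r2c6∈{2,4}] col 6 places 2 nowhere but r2c6. So r2c6=2.
Step 9. [r2c4∈{4}] nothing but 4 survives at r2c4, so r2c4=4.
Step 10. [r6c4∈{1}] r6c4 has the single candidate 1 ⇒ r6c4=1.
Step 11. [r2c1∈{6}] r2c1 is down to just 6 ⇒ r2c1=6.
Step 12. [r4c6∈{4}] r4c6's peers cover all but 4, so r4c6=4.
Step 13. [r5c3∈{1}] r5c3 has the single candidate 1, so r5c3=1.
Step 14. [r4c2∈{3}] r4c2's peers cover all but 3, so r4c2=3.
Step 15. [r6c5∈{4}] nothing but 4 survives at r6c5. So r6c5=4.
Step 16. [r1c5∈{1}] r1c5 has the single candidate 1. So r1c5=1.
Step 17. [r3c1∈{5}] r3c1 is down to just 5, so r3c1=5.
Step 18. [r3c2∈{6}] r3c2 is down to just 6, so r3c2=6.
Step 19. [r2c3∈{3}] nothing but 3 survives at r2c3, so r2c3=3.
Step 20. [r5c1∈{4}] r5c1's peers cover all but 4 ⇒ r5c1=4.
Step 21. [r2c5∈{5}] only 5 remains possible at r2c5 ⇒ r2c5=5.
Step 22. [r3c4∈{2}] r3c4's peers cover all but 2 ⇒ r3c4=2.

Answer: 2 4 5 3 1 6 / 6 1 3 4 5 2 / 5 6 4 2 3 1 / 1 3 2 5 6 4 / 4 5 1 6 2 3 / 3 2 6 1 4 5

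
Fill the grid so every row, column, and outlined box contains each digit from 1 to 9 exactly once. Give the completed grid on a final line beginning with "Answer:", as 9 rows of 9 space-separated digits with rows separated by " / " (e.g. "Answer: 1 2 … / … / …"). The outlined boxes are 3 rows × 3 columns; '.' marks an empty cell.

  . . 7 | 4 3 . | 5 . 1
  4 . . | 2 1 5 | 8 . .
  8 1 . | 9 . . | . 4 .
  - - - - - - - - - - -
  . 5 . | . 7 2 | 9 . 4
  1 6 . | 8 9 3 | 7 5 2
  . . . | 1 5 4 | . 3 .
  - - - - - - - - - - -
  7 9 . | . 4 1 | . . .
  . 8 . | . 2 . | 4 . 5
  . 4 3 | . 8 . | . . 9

Step 1. [r8c1∈{6}] r8c1's peers cover all but 6 ⇒ r8c1=6.
Step 2. [r6c7∈{6}] nothing but 6 survives at r6c7 ⇒ r6c7=6.
Step 3. [r3c6∈{6,7}] across box 2, 7 lands solely at r3c6 ⇒ r3c6=7.
Step 4. [r1c2∈{2}] only 2 remains possible at r1c2. So r1c2=2.
Step 5. [r9c6∈{6}] r9c6 is down to just 6, so r9c6=6.
Step 6. [r1c8∈{6,9}] row 1 places 6 nowhere but r1c8 ⇒ r1c8=6.
Step 7. [r3c7∈{2,3}] r3c7 is the only open cell in row 3 admitting 2 ⇒ r3c7=2.
Step 8. [r6c9∈{8}] only 8 remains possible at r6c9, so r6c9=8.
Step 9. [r9c1∈{2,5}] across col 1, 5 lands solely at r9c1. So r9c1=5.
Step 10. [r9c8∈{1,2,7}] across row 9, 2 lands solely at r9c8 ⇒ r9c8=2.
Step 11. [r8c8∈{1,7}] across box 9, 7 lands solely at r8c8. So r8c8=7.
Step 12. [r1c1∈{9}] r1c1 is down to just 9, so r1c1=9.
Step 13. [r7c7∈{3}] r7c7's peers cover all but 3, so r7c7=3.
Step 14. [r2c3∈{6}] only 6 remains possible at r2c3. So r2c3=6.
Step 15. [r2c9∈{3,7}] in row 2, 7 fits only at r2c9, so r2c9=7.
Step 16. [r6c1∈{2}] r6c1's peers cover all but 2, so r6c1=2.
Step 17. [r6c3∈{9}] nothing but 9 survives at r6c3, so r6c3=9.
Step 18. [r5c3∈{4}] r5c3 has the single candidate 4. So r5c3=4.
Step 19. [r4c3∈{8}] r4c3 is down to just 8 ⇒ r4c3=8.
Step 20. [r3c3∈{5}] nothing but 5 survives at r3c3. So r3c3=5.
Step 21. [r7c8∈{8}] r7c8 has the single candidate 8 ⇒ r7c8=8.
Step 22. [r9c4∈{7}] r9c4 has the single candidate 7, so r9c4=7.
Step 23. [r9c7∈{1}] r9c7 is down to just 1 ⇒ r9c7=1.
Step 24. [r8c4∈{3}] r8c4's peers cover all but 3, so r8c4=3.
Step 25. [r7c4∈{5}] r7c4 has the single candidate 5 ⇒ r7c4=5.
Step 26. [r4c4∈{6}] only 6 remains possible at r4c4. So r4c4=6.
Step 27. [r4c1∈{3}] r4c1's peers cover all but 3. So r4c1=3.
Step 28. [r3c9∈{3}] only 3 remains possible at r3c9, so r3c9=3.
Step 29. [r4c8∈{1}] only 1 remains possible at r4c8 ⇒ r4c8=1.
Step 30. [r6c2∈{7}] r6c2 has the single candidate 7, so r6c2=7.
Step 31. [r3c5∈{6}] r3c5 is down to just 6. So r3c5=6.
Step 32. [r1c6∈{8}] nothing but 8 survives at r1c6 ⇒ r1c6=8.
Step 33. [r2c8∈{9}] only 9 remains possible at r2c8 ⇒ r2c8=9.
Step 34. [r7c9∈{6}] r7c9 is down to just 6. So r7c9=6.
Step 35. [r8c3∈{1}] only 1 remains possible at r8c3, so r8c3=1.
Step 36. [r8c6∈{9}] nothing but 9 survives at r8c6 ⇒ r8c6=9.
Step 37. [r7c3∈{2}] r7c3 is down to just 2 ⇒ r7c3=2.
Step 38. [r2c2∈{3}] r2c2 is down to just 3 ⇒ r2c2=3.

Answer: 9 2 7 4 3 8 5 6 1 / 4 3 6 2 1 5 8 9 7 / 8 1 5 9 6 7 2 4 3 / 3 5 8 6 7 2 9 1 4 / 1 6 4 8 9 3 7 5 2 / 2 7 9 1 5 4 6 3 8 / 7 9 2 5 4 1 3 8 6 / 6 8 1 3 2 9 4 7 5 / 5 4 3 7 8 6 1 2 9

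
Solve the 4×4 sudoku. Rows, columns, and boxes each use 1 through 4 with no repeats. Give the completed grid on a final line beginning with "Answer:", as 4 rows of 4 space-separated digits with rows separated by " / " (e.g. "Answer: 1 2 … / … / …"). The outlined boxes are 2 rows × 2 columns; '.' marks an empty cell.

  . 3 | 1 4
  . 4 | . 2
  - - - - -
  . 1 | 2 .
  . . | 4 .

Step 1. [r3c4∈{3}] nothing but 3 survives at r3c4, so r3c4=3.
Step 2. [r4c1∈{2,3}] across row 4, 3 lands solely at r4c1, so r4c1=3.
Step 3. [r4c2∈{2}] only 2 remains possible at r4c2. So r4c2=2.
Step 4. [r1c1∈{2}] r1c1 has the single candidate 2. So r1c1=2.
Step 5. [r2c3∈{3}] nothing but 3 survives at r2c3 ⇒ r2c3=3.
Step 6. [r2c1∈{1}] r2c1 has the single candidate 1, so r2c1=1.
Step 7. [r4c4∈{1}] nothing but 1 survives at r4c4. So r4c4=1.
Step 8. [r3c1∈{4}] r3c1's peers cover all but 4, so r3c1=4.

Answer: 2 3 1 4 / 1 4 3 2 / 4 1 2 3 / 3 2 4 1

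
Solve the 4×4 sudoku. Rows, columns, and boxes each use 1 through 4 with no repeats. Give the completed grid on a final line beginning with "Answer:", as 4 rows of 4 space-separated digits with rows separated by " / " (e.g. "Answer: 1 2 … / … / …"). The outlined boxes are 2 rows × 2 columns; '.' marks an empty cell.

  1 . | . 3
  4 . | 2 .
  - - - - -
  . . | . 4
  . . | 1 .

Step 1. [r4c2∈{2,3,4}] row 4 places 4 nowhere but r4c2 ⇒ r4c2=4.
Step 2. [r4c1∈{2,3}] r4c1 is the only open cell in row 4 admitting 3, so r4c1=3.
Step 3. [r3c1∈{2}] r3c1's peers cover all but 2 ⇒ r3c1=2.
Step 4. [r3c2∈{1}] r3c2's peers cover all but 1 ⇒ r3c2=1.
Step 5. [r2c4∈{1}] r2c4 is down to just 1 ⇒ r2c4=1.
Step 6. [r3c3∈{3}] r3c3 has the single candidate 3 ⇒ r3c3=3.
Step 7. [r1c3∈{4}] r1c3's peers cover all but 4, so r1c3=4.
Step 8. [r4c4∈{2}] r4c4 is down to just 2. So r4c4=2.
Step 9. [r1c2∈{2}] nothing but 2 survives at r1c2, so r1c2=2.
Step 10. [r2c2∈{3}] r2c2's peers cover all but 3, so r2c2=3.

Answer: 1 2 4 3 / 4 3 2 1 / 2 1 3 4 / 3 4 1 2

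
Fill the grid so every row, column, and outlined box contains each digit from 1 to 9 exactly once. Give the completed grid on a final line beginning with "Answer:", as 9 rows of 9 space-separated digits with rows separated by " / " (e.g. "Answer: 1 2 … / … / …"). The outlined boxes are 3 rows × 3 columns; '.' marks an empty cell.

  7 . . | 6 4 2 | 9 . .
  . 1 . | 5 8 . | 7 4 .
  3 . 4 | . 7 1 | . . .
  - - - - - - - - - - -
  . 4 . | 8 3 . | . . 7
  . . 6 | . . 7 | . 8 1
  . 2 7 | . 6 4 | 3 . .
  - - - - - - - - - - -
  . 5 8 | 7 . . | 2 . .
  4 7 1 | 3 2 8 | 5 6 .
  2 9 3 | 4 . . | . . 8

Step 1. [r3c2∈{6,8}] col 2 places 6 nowhere but r3c2. So r3c2=6.
Step 2. [r2c1∈{9}] r2c1 is down to just 9, so r2c1=9.
Step 3. [r5c1∈{5}] r5c1 is down to just 5 ⇒ r5c1=5.
Step 4. [r1c8∈{1,3,5}] 1 has one home in row 1: r1c8. So r1c8=1.
Step 5. [r5c5∈{9}] r5c5 has the single candidate 9, so r5c5=9.
Step 6. [r7c6∈{6,9}] r7c6 is the only open cell in col 6 admitting 9 ⇒ r7c6=9.
Step 7. [r4c8∈{2,5,9}] in row 4, 2 fits only at r4c8, so r4c8=2.
Step 8. [r1c9∈{3,5}] in row 1, 3 fits only at r1c9, so r1c9=3.
Step 9. [r3c8∈{5}] r3c8 is down to just 5. So r3c8=5.
Step 10. [r9c5∈{1,5}] across col 5, 5 lands solely at r9c5 ⇒ r9c5=5.
Step 11. [r2c3∈{2}] r2c3 has the single candidate 2. So r2c3=2.
Step 12. [r6c4∈{1}] r6c4 has the single candidate 1. So r6c4=1.
Step 13. [r6c9∈{5,9}] in row 6, 5 fits only at r6c9. So r6c9=5.
Step 14. [r2c9∈{6}] nothing but 6 survives at r2c9, so r2c9=6.
Step 15. [r5c4∈{2}] nothing but 2 survives at r5c4, so r5c4=2.
Step 16. [r3c7∈{8}] r3c7 is down to just 8, so r3c7=8.
Step 17. [r7c8∈{3}] only 3 remains possible at r7c8. So r7c8=3.
Step 18. [r7c1∈{6}] r7c1 is down to just 6. So r7c1=6.
Step 19. [r6c1∈{8}] only 8 remains possible at r6c1. So r6c1=8.
Step 20. [r9c7∈{1}] only 1 remains possible at r9c7, so r9c7=1.
Step 21. [r5c7∈{4}] r5c7 is down to just 4, so r5c7=4.
Step 22. [r4c3∈{9}] only 9 remains possible at r4c3, so r4c3=9.
Step 23. [r5c2∈{3}] nothing but 3 survives at r5c2. So r5c2=3.
Step 24. [r3c9∈{2}] nothing but 2 survives at r3c9 ⇒ r3c9=2.
Step 25. [r1c2∈{8}] only 8 remains possible at r1c2, so r1c2=8.
Step 26. [r7c9∈{4}] r7c9 is down to just 4 ⇒ r7c9=4.
Step 27. [r8c9∈{9}] r8c9 is down to just 9. So r8c9=9.
Step 28. [r7c5∈{1}] r7c5 is down to just 1, so r7c5=1.
Step 29. [r4c6∈{5}] r4c6's peers cover all but 5, so r4c6=5.
Step 30. [r6c8∈{9}] r6c8 has the single candidate 9 ⇒ r6c8=9.
Step 31. [r9c6∈{6}] only 6 remains possible at r9c6. So r9c6=6.
Step 32. [r3c4∈{9}] r3c4 is down to just 9, so r3c4=9.
Step 33. [r9c8∈{7}] r9c8's peers cover all but 7. So r9c8=7.
Step 34. [r1c3∈{5}] nothing but 5 survives at r1c3 ⇒ r1c3=5.
Step 35. [r4c1∈{1}] nothing but 1 survives at r4c1. So r4c1=1.
Step 36. [r4c7∈{6}] r4c7's peers cover all but 6 ⇒ r4c7=6.
Step 37. [r2c6∈{3}] r2c6 has the single candidate 3, so r2c6=3.

Answer: 7 8 5 6 4 2 9 1 3 / 9 1 2 5 8 3 7 4 6 / 3 6 4 9 7 1 8 5 2 / 1 4 9 8 3 5 6 2 7 / 5 3 6 2 9 7 4 8 1 / 8 2 7 1 6 4 3 9 5 / 6 5 8 7 1 9 2 3 4 / 4 7 1 3 2 8 5 6 9 / 2 9 3 4 5 6 1 7 8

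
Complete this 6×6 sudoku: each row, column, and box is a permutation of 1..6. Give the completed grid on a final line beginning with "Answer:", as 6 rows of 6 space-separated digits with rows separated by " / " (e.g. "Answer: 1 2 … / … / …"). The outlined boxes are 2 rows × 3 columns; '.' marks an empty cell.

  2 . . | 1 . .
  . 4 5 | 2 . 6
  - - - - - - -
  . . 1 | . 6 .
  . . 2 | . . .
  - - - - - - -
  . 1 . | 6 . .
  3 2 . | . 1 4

Step 1. [r5c1∈{4,5}] 5 has one home in box 5: r5c1. So r5c1=5.
Step 2. [r2c5∈{3}] nothing but 3 survives at r2c5. So r2c5=3.
Step 3. [r1c6∈{5}] nothing but 5 survives at r1c6 ⇒ r1c6=5.
Step 4. [r4c5∈{4,5}] r4c5 is the only open cell in col 5 admitting 5 ⇒ r4c5=5.
Step 5. [r5c6∈{2,3}] row 5 places 3 nowhere but r5c6. So r5c6=3.
Step 6. [r3c1∈{4}] r3c1 is down to just 4. So r3c1=4.
Step 7. [r1c3∈{3,6}] across col 3, 3 lands solely at r1c3 ⇒ r1c3=3.
Step 8. [r3c4∈{3}] nothing but 3 survives at r3c4. So r3c4=3.
Step 9. [r4c2∈{3,6}] row 4 places 3 nowhere but r4c2 ⇒ r4c2=3.
Step 10. [r6c4∈{5}] r6c4 is down to just 5 ⇒ r6c4=5.
Step 11. [r5c5∈{2}] nothing but 2 survives at r5c5 ⇒ r5c5=2.
Step 12. [r6c3∈{6}] only 6 remains possible at r6c3 ⇒ r6c3=6.
Step 13. [r1c5∈{4}] r1c5 is down to just 4 ⇒ r1c5=4.
Step 14. [r2c1∈{1}] r2c1's peers cover all but 1, so r2c1=1.
Step 15. [r4c1∈{6}] nothing but 6 survives at r4c1. So r4c1=6.
Step 16. [r5c3∈{4}] only 4 remains possible at r5c3. So r5c3=4.
Step 17. [r3c6∈{2}] r3c6's peers cover all but 2 ⇒ r3c6=2.
Step 18. [r3c2∈{5}] only 5 remains possible at r3c2 ⇒ r3c2=5.
Step 19. [r1c2∈{6}] nothing but 6 survives at r1c2, so r1c2=6.
Step 20. [r4c6∈{1}] only 1 remains possible at r4c6 ⇒ r4c6=1.
Step 21. [r4c4∈{4}] r4c4 is down to just 4. So r4c4=4.

Answer: 2 6 3 1 4 5 / 1 4 5 2 3 6 / 4 5 1 3 6 2 / 6 3 2 4 5 1 / 5 1 4 6 2 3 / 3 2 6 5 1 4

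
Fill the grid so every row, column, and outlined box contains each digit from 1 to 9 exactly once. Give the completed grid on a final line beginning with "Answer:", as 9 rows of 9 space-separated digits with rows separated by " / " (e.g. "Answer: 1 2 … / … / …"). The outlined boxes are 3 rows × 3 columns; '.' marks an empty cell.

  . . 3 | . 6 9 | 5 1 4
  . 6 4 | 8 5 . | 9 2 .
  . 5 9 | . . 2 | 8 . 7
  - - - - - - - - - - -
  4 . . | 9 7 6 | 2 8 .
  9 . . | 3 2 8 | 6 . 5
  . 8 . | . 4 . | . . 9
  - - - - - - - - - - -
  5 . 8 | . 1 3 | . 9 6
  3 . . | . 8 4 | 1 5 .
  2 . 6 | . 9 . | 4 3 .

Step 1. [r1c4∈{7}] r1c4 has the single candidate 7, so r1c4=7.
Step 2. [r8c3∈{7}] r8c3's peers cover all but 7, so r8c3=7.
Step 3. [r5c3∈{1}] r5c3 has the single candidate 1. So r5c3=1.
Step 4. [r6c8∈{7}] r6c8 has the single candidate 7. So r6c8=7.
Step 5. [r2c6∈{1}] r2c6 has the single candidate 1. So r2c6=1.
Step 6. [r6c6∈{5}] r6c6 has the single candidate 5. So r6c6=5.
Step 7. [r4c9∈{1,3}] in row 4, 1 fits only at r4c9 ⇒ r4c9=1.
Step 8. [r8c9∈{2}] r8c9 is down to just 2. So r8c9=2.
Step 9. [r2c1∈{7}] only 7 remains possible at r2c1. So r2c1=7.
Step 10. [r5c8∈{4}] r5c8 has the single candidate 4. So r5c8=4.
Step 11. [r9c9∈{8}] r9c9 has the single candidate 8 ⇒ r9c9=8.
Step 12. [r7c2∈{4}] only 4 remains possible at r7c2, so r7c2=4.
Step 13. [r1c1∈{8}] r1c1 is down to just 8. So r1c1=8.
Step 14. [r3c8∈{6}] only 6 remains possible at r3c8, so r3c8=6.
Step 15. [r6c1∈{6}] nothing but 6 survives at r6c1 ⇒ r6c1=6.
Step 16. [r4c2∈{3}] r4c2 is down to just 3. So r4c2=3.
Step 17. [r9c2∈{1}] r9c2 is down to just 1, so r9c2=1.
Step 18. [r3c1∈{1}] nothing but 1 survives at r3c1 ⇒ r3c1=1.
Step 19. [r9c6∈{7}] nothing but 7 survives at r9c6. So r9c6=7.
Step 20. [r1c2∈{2}] r1c2 is down to just 2. So r1c2=2.
Step 21. [r5c2∈{7}] only 7 remains possible at r5c2, so r5c2=7.
Step 22. [r8c2∈{9}] r8c2 has the single candidate 9, so r8c2=9.
Step 23. [r3c5∈{3}] nothing but 3 survives at r3c5, so r3c5=3.
Step 24. [r3c4∈{4}] nothing but 4 survives at r3c4 ⇒ r3c4=4.
Step 25. [r6c3∈{2}] nothing but 2 survives at r6c3. So r6c3=2.
Step 26. [r8c4∈{6}] r8c4 is down to just 6. So r8c4=6.
Step 27. [r4c3∈{5}] r4c3 is down to just 5 ⇒ r4c3=5.
Step 28. [r9c4∈{5}] r9c4's peers cover all but 5. So r9c4=5.
Step 29. [r6c4∈{1}] nothing but 1 survives at r6c4 ⇒ r6c4=1.
Step 30. [r7c4∈{2}] r7c4 has the single candidate 2, so r7c4=2.
Step 31. [r2c9∈{3}] nothing but 3 survives at r2c9. So r2c9=3.
Step 32. [r6c7∈{3}] nothing but 3 survives at r6c7, so r6c7=3.
Step 33. [r7c7∈{7}] r7c7's peers cover all but 7. So r7c7=7.

Answer: 8 2 3 7 6 9 5 1 4 / 7 6 4 8 5 1 9 2 3 / 1 5 9 4 3 2 8 6 7 / 4 3 5 9 7 6 2 8 1 / 9 7 1 3 2 8 6 4 5 / 6 8 2 1 4 5 3 7 9 / 5 4 8 2 1 3 7 9 6 / 3 9 7 6 8 4 1 5 2 / 2 1 6 5 9 7 4 3 8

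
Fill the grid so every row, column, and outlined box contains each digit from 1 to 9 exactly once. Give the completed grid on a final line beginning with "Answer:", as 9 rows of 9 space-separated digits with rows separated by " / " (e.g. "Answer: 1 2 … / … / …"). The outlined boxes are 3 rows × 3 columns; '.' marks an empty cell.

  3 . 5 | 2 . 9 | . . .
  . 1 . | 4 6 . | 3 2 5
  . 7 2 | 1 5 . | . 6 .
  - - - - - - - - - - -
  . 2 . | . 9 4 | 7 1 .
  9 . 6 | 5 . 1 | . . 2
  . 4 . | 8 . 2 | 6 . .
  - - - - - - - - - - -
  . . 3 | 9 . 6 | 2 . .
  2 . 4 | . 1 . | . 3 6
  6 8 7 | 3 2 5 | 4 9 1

Step 1. [r5c7∈{8}] r5c7 is down to just 8. So r5c7=8.
Step 2. [r8c6∈{7,8}] row 8 places 8 nowhere but r8c6. So r8c6=8.
Step 3. [r5c5∈{3,7}] r5c5 is the only open cell in row 5 admitting 7. So r5c5=7.
Step 4. [r7c2∈{5}] r7c2 has the single candidate 5. So r7c2=5.
Step 5. [r2c1∈{8}] nothing but 8 survives at r2c1. So r2c1=8.
Step 6. [r3c9∈{4,8,9}] 8 has one home in row 3: r3c9, so r3c9=8.
Step 7. [r7c9∈{7}] only 7 remains possible at r7c9, so r7c9=7.
Step 8. [r6c1∈{1,5,7}] in row 6, 7 fits only at r6c1, so r6c1=7.
Step 9. [r6c9∈{3,9}] row 6 places 9 nowhere but r6c9 ⇒ r6c9=9.
Step 10. [r1c9∈{4}] nothing but 4 survives at r1c9 ⇒ r1c9=4.
Step 11. [r4c9∈{3}] r4c9's peers cover all but 3 ⇒ r4c9=3.
Step 12. [r8c7∈{5}] nothing but 5 survives at r8c7, so r8c7=5.
Step 13. [r6c5∈{3}] only 3 remains possible at r6c5. So r6c5=3.
Step 14. [r4c1∈{5}] r4c1's peers cover all but 5, so r4c1=5.
Step 15. [r2c6∈{7}] r2c6's peers cover all but 7 ⇒ r2c6=7.
Step 16. [r7c5∈{4}] r7c5 is down to just 4 ⇒ r7c5=4.
Step 17. [r5c8∈{4}] r5c8's peers cover all but 4 ⇒ r5c8=4.
Step 18. [r5c2∈{3}] r5c2 is down to just 3. So r5c2=3.
Step 19. [r6c3∈{1}] nothing but 1 survives at r6c3 ⇒ r6c3=1.
Step 20. [r4c4∈{6}] r4c4 has the single candidate 6, so r4c4=6.
Step 21. [r3c7∈{9}] only 9 remains possible at r3c7 ⇒ r3c7=9.
Step 22. [r1c8∈{7}] r1c8's peers cover all but 7, so r1c8=7.
Step 23. [r7c1∈{1}] only 1 remains possible at r7c1 ⇒ r7c1=1.
Step 24. [r4c3∈{8}] nothing but 8 survives at r4c3 ⇒ r4c3=8.
Step 25. [r1c2∈{6}] only 6 remains possible at r1c2. So r1c2=6.
Step 26. [r7c8∈{8}] only 8 remains possible at r7c8, so r7c8=8.
Step 27. [r6c8∈{5}] r6c8 has the single candidate 5, so r6c8=5.
Step 28. [r2c3∈{9}] r2c3's peers cover all but 9 ⇒ r2c3=9.
Step 29. [r8c4∈{7}] r8c4 has the single candidate 7, so r8c4=7.
Step 30. [r3c1∈{4}] nothing but 4 survives at r3c1. So r3c1=4.
Step 31. [r8c2∈{9}] r8c2 is down to just 9, so r8c2=9.
Step 32. [r3c6∈{3}] r3c6 is down to just 3 ⇒ r3c6=3.
Step 33. [r1c5∈{8}] only 8 remains possible at r1c5 ⇒ r1c5=8.
Step 34. [r1c7∈{1}] nothing but 1 survives at r1c7. So r1c7=1.

Answer: 3 6 5 2 8 9 1 7 4 / 8 1 9 4 6 7 3 2 5 / 4 7 2 1 5 3 9 6 8 / 5 2 8 6 9 4 7 1 3 / 9 3 6 5 7 1 8 4 2 / 7 4 1 8 3 2 6 5 9 / 1 5 3 9 4 6 2 8 7 / 2 9 4 7 1 8 5 3 6 / 6 8 7 3 2 5 4 9 1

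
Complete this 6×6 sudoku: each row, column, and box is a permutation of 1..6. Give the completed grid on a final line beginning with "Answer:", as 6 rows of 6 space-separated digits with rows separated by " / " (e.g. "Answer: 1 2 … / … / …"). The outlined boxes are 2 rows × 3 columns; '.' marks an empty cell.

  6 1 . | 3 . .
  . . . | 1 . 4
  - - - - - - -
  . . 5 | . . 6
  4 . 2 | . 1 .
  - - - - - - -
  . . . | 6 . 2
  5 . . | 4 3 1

Step 1. [r3c2∈{3}] r3c2's peers cover all but 3. So r3c2=3.
Step 2. [r1c5∈{2,5}] row 1 places 2 nowhere but r1c5 ⇒ r1c5=2.
Step 3. [r5c3∈{1,3,4}] in col 3, 1 fits only at r5c3 ⇒ r5c3=1.
Step 4. [r6c2∈{2,6}] in row 6, 2 fits only at r6c2 ⇒ r6c2=2.
Step 5. [r1c6∈{5}] r1c6's peers cover all but 5. So r1c6=5.
Step 6. [r5c1∈{3}] only 3 remains possible at r5c1 ⇒ r5c1=3.
Step 7. [r3c5∈{4}] nothing but 4 survives at r3c5, so r3c5=4.
Step 8. [r6c3∈{6}] r6c3 is down to just 6. So r6c3=6.
Step 9. [r5c5∈{5}] nothing but 5 survives at r5c5, so r5c5=5.
Step 10. [r2c3∈{3}] nothing but 3 survives at r2c3. So r2c3=3.
Step 11. [r3c4∈{2}] only 2 remains possible at r3c4. So r3c4=2.
Step 12. [r4c2∈{6}] r4c2's peers cover all but 6 ⇒ r4c2=6.
Step 13. [r1c3∈{4}] r1c3 has the single candidate 4. So r1c3=4.
Step 14. [r2c5∈{6}] r2c5's peers cover all but 6 ⇒ r2c5=6.
Step 15. [r2c1∈{2}] r2c1's peers cover all but 2. So r2c1=2.
Step 16. [r4c6∈{3}] only 3 remains possible at r4c6, so r4c6=3.
Step 17. [r3c1∈{1}] r3c1 has the single candidate 1. So r3c1=1.
Step 18. [r5c2∈{4}] r5c2's peers cover all but 4, so r5c2=4.
Step 19. [r2c2∈{5}] r2c2 is down to just 5, so r2c2=5.
Step 20. [r4c4∈{5}] r4c4 is down to just 5, so r4c4=5.

Answer: 6 1 4 3 2 5 / 2 5 3 1 6 4 / 1 3 5 2 4 6 / 4 6 2 5 1 3 / 3 4 1 6 5 2 / 5 2 6 4 3 1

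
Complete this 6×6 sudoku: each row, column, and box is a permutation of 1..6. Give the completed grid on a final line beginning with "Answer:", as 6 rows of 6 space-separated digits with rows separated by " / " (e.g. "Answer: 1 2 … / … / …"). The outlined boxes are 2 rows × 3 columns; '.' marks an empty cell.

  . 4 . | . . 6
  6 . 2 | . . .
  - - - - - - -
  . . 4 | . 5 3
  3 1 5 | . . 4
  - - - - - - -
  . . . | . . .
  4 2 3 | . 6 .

Step 1. [r3c4∈{1,2,6}] r3c4 is the only open cell in row 3 admitting 1 ⇒ r3c4=1.
Step 2. [r6c4∈{5}] nothing but 5 survives at r6c4 ⇒ r6c4=5.
Step 3. [r1c3∈{1}] r1c3's peers cover all but 1, so r1c3=1.
Step 4. [r2c2∈{3,5}] 3 has one home in col 2: r2c2, so r2c2=3.
Step 5. [r5c1∈{1,5}] col 1 places 1 nowhere but r5c1, so r5c1=1.
Step 6. [r4c5∈{2}] only 2 remains possible at r4c5 ⇒ r4c5=2.
Step 7. [r1c5∈{3}] only 3 remains possible at r1c5 ⇒ r1c5=3.
Step 8. [r5c4∈{2,3,4}] in row 5, 3 fits only at r5c4 ⇒ r5c4=3.
Step 9. [r2c5∈{1,4}] in col 5, 1 fits only at r2c5. So r2c5=1.
Step 10. [r5c3∈{6}] r5c3's peers cover all but 6. So r5c3=6.
Step 11. [r5c6∈{2}] r5c6's peers cover all but 2. So r5c6=2.
Step 12. [r2c6∈{5}] r2c6 is down to just 5. So r2c6=5.
Step 13. [r1c4∈{2}] r1c4 has the single candidate 2 ⇒ r1c4=2.
Step 14. [r1c1∈{5}] r1c1 has the single candidate 5, so r1c1=5.
Step 15. [r6c6∈{1}] r6c6's peers cover all but 1 ⇒ r6c6=1.
Step 16. [r5c2∈{5}] r5c2 is down to just 5 ⇒ r5c2=5.
Step 17. [r5c5∈{4}] only 4 remains possible at r5c5. So r5c5=4.
Step 18. [r4c4∈{6}] r4c4 has the single candidate 6. So r4c4=6.
Step 19. [r3c1∈{2}] r3c1 has the single candidate 2, so r3c1=2.
Step 20. [r2c4∈{4}] r2c4 has the single candidate 4 ⇒ r2c4=4.
Step 21. [r3c2∈{6}] r3c2's peers cover all but 6. So r3c2=6.

Answer: 5 4 1 2 3 6 / 6 3 2 4 1 5 / 2 6 4 1 5 3 / 3 1 5 6 2 4 / 1 5 6 3 4 2 / 4 2 3 5 6 1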